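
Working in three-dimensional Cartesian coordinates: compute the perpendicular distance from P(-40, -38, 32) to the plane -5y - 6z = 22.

24/√61

Normal vector n = (0, -5, -6), and n·(-40, -38, 32) - 22 = -24.
|n| = √(0 + 25 + 36) = √61, so the distance is |-24|/√61 = 24/√61.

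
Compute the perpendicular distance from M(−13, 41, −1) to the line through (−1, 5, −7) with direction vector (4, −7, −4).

6√5

Direction vector d = (4, −7, −4).
AP = (−12, 36, 6), and AP × d = (−102, −24, −60).
|AP × d|² = 14580 and |d|² = 81, so the distance is √(14580/81) = √180 = 6√5.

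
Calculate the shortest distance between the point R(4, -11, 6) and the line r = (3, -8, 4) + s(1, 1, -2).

Direction vector d = (1, 1, -2).
AP = (1, -3, 2), and AP × d = (4, 4, 4).
|AP × d|² = 48 and |d|² = 6, so the distance is √(48/6) = √8 = 2√2.

2√2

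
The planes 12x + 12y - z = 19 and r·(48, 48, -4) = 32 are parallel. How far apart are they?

11/17

Divide the second equation by 4 to match normals: 12x + 12y - z = 8.
With common normal n = (12, 12, -1) (|n| = 17), the distance is |19 − 8|/|n| = 11/17.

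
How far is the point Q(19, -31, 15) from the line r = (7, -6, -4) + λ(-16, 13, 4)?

√689

Direction vector d = (-16, 13, 4).
AP = (12, -25, 19); AP·d = -441, |AP|² = 1130, |d|² = 441.
distance² = |AP|² − (AP·d)²/|d|² = 1130 − 194481/441 = 689, so the distance is √689.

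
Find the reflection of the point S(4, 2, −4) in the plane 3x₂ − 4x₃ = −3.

With n = (0, 3, −4), the signed offset is (n·S − (-3))/|n|² = 25/25 = 1.
S' = S − 2t·n = (4, 2, −4) − 2·(0, 3, −4) = (4, −4, 4).

(4, -4, 4)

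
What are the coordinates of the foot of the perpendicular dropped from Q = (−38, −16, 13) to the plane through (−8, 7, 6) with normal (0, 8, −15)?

The perpendicular from Q has direction n = (0, 8, −15): r = (−38, −16, 13) + μ(0, 8, −15).
Substitute into the plane: n·(Q + μn) = -34 gives -323 + 289μ = -34, so μ = 1.
Foot = (−38, −16, 13) + 1·(0, 8, −15) = (−38, −8, −2).

(-38, -8, -2)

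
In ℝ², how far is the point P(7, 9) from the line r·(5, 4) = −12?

83√41/41

d = |5·7 + 4·9 − (-12)| / √(25 + 16) = |83|/√41 = 83√41/41.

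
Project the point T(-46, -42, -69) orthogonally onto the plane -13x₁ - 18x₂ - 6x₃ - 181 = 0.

(-7, 12, -51)

The perpendicular from T has direction n = (-13, -18, -6): r = (-46, -42, -69) + t(-13, -18, -6).
Substitute into the plane: n·(T + tn) = 181 gives 1768 + 529t = 181, so t = -3.
Foot = (-46, -42, -69) + (-3)·(-13, -18, -6) = (-7, 12, -51).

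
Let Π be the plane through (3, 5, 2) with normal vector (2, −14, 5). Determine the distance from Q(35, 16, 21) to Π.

The plane has equation n·(r − (3, 5, 2)) = 0, i.e. n·r = -54.
Then n·(35, 16, 21) − (−54) = 5.
|n| = √(4 + 196 + 25) = 15, so the distance is |5|/15 = 1/3.

1/3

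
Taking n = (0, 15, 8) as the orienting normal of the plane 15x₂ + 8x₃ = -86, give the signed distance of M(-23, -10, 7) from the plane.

-8/17

n·M − (-86) = -8.
|n| = 17, so the signed distance is -8/17.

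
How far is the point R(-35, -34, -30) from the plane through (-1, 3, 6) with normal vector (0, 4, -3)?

8

The plane has equation n·(r − (-1, 3, 6)) = 0, i.e. n·r = -6.
Then n·(-35, -34, -30) - (-6) = -40.
|n| = √(0 + 16 + 9) = 5, so the distance is |-40|/5 = 8.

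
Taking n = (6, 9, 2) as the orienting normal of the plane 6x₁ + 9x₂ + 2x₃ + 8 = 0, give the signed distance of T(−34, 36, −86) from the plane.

n·T − (-8) = -44.
|n| = 11, so the signed distance is -44/11 = -4.

-4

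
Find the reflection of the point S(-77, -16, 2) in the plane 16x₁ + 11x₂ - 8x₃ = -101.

(19, 50, -46)

n = (16, 11, -8), |n|² = 441, n·S − (-101) = -1323, so t = -1323/441 = -3.
Foot F = S − (-3)·n = (-29, 17, -22); the reflection is 2F − S = (19, 50, -46).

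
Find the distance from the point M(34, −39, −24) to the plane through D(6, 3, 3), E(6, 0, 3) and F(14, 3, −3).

24/5

DE = (0, −3, 0) and DF = (8, 0, −6), so a normal is n = DE × DF = (18, 0, 24).
Then n·(34, −39, −24) − 180 = −144.
|n| = √(324 + 0 + 576) = 30, so the distance is |-144|/30 = 24/5.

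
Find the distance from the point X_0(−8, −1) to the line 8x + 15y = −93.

The normal to the line is n = (8, 15) with |n| = 17.
|n·X_0 − (-93)| = |-79 − (-93)| = 14, so the distance is 14/17.

14/17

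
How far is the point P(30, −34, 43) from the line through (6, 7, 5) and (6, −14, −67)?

A direction vector is d = (0, −21, −72).
AP = (24, −41, 38), and AP × d = (3750, 1728, −504).
|AP × d|² = 17302500 and |d|² = 5625, so the distance is √(17302500/5625) = √3076 = 2√769.

2√769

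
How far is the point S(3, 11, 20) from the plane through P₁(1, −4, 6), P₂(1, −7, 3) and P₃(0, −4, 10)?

P₁P₂ = (0, −3, −3) and P₁P₃ = (−1, 0, 4), so a normal is n = P₁P₂ × P₁P₃ = (−12, 3, −3).
n = (−12, 3, −3); n·P − (-42) = -21; |n| = 9√2; distance = 21/(9√2) = 7√2/6.

7/(3√2)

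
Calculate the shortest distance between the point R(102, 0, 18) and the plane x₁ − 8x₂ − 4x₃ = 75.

Normal vector n = (1, −8, −4), and n·(102, 0, 18) − 75 = −45.
|n| = √(1 + 64 + 16) = 9, so the distance is |-45|/9 = 5.

5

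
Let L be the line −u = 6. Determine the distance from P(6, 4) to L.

d = |(-1)·6 + 0·4 − 6| / √(1 + 0) = |-12|/1 = 12.

12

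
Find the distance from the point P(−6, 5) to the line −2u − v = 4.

The normal to the line is n = (−2, −1) with |n| = √5.
|n·P − 4| = |7 − 4| = 3, so the distance is 3/√5.

3√5/5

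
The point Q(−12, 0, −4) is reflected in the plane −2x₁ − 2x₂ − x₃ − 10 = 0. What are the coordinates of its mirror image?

(-4, 8, 0)

n = (−2, −2, −1), |n|² = 9, n·Q − 10 = 18, so t = 18/9 = 2.
Foot F = Q − 2·n = (−8, 4, −2); the reflection is 2F − Q = (−4, 8, 0).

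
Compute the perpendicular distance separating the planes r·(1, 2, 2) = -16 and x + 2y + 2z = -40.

8

With common normal n = (1, 2, 2) (|n| = 3), the distance is |(-16) − (-40)|/|n| = 24/3 = 8.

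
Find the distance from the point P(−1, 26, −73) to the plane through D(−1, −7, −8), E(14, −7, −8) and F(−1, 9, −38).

25/17

DE = (15, 0, 0) and DF = (0, 16, −30), so a normal is n = DE × DF = (0, 450, 240).
d = |450·26 + 240·(-73) − (-5070)| / √(0 + 202500 + 57600) = |-750| / 510 = 25/17.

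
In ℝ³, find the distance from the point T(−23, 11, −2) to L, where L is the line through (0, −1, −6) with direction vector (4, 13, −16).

Direction vector d = (4, 13, −16).
AP = (−23, 12, 4), and AP × d = (−244, −352, −347).
|AP × d|² = 303849 and |d|² = 441, so the distance is √(303849/441) = √689.

√689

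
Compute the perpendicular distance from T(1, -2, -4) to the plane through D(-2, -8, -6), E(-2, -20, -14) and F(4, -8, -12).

DE = (0, -12, -8) and DF = (6, 0, -6), so a normal is n = DE × DF = (72, -48, 72).
n = (72, -48, 72); n·P − (-192) = 72; |n| = 24√22; distance = 72/(24√22) = 3/√22.

3√22/22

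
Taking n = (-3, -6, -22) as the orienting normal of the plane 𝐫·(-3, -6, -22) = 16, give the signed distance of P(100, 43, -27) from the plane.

20/23

n·P − 16 = 20.
|n| = 23, so the signed distance is 20/23.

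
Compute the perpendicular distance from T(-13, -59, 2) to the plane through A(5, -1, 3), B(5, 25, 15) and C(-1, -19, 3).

AB = (0, 26, 12) and AC = (-6, -18, 0), so a normal is n = AB × AC = (216, -72, 156).
d = |216·(-13) + (-72)·(-59) + 156·2 − 1620| / √(46656 + 5184 + 24336) = |132| / 276 = 11/23.

11/23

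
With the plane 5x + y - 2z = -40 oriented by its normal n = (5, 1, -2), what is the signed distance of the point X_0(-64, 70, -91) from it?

n·X_0 − (-40) = -28.
|n| = √30, so the signed distance is -14√30/15.

-14√30/15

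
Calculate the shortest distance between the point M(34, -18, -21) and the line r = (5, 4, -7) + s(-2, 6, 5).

Direction vector d = (-2, 6, 5).
AP = (29, -22, -14); AP·d = -260, |AP|² = 1521, |d|² = 65.
distance² = |AP|² − (AP·d)²/|d|² = 1521 − 67600/65 = 481, so the distance is √481.

√481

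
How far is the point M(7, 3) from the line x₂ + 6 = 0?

The normal to the line is n = (0, 1) with |n| = 1.
|n·M − (-6)| = |3 − (-6)| = 9, so the distance is 9/1 = 9.

9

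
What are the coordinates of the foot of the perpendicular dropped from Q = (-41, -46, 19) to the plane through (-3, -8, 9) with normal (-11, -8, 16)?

(-19, -30, -13)

The perpendicular from Q has direction n = (-11, -8, 16): r = (-41, -46, 19) + μ(-11, -8, 16).
Substitute into the plane: n·(Q + μn) = 241 gives 1123 + 441μ = 241, so μ = -2.
Foot = (-41, -46, 19) + (-2)·(-11, -8, 16) = (-19, -30, -13).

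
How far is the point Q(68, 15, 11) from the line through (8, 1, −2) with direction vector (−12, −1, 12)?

Direction vector d = (−12, −1, 12).
AP = (60, 14, 13), and AP × d = (181, −876, 108).
|AP × d|² = 811801 and |d|² = 289, so the distance is √(811801/289) = √2809 = 53.

53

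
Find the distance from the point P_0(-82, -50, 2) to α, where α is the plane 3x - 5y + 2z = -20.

n = (3, -5, 2); n·P − (-20) = 28; |n| = √38; distance = 28/√38 = 14√38/19.

14√38/19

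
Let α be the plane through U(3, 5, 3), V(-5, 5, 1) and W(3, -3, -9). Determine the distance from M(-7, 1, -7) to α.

UV = (-8, 0, -2) and UW = (0, -8, -12), so a normal is n = UV × UW = (-16, -96, 64).
d = |(-16)·(-7) + (-96)·1 + 64·(-7) − (-336)| / √(256 + 9216 + 4096) = |-96| / (16√53) = 6/√53.

6√53/53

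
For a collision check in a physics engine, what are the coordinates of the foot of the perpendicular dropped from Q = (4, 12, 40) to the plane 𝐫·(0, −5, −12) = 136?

n = (0, −5, −12), |n|² = 169, and n·Q − 136 = -676.
t = -676/169 = -4, so the foot is Q − t·n = (4, 12, 40) − (-4)·(0, −5, −12) = (4, −8, −8).

(4, -8, -8)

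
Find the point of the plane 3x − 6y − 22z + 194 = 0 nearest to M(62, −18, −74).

n = (3, −6, −22), |n|² = 529, and n·M − (-194) = 2116.
t = 2116/529 = 4, so the foot is M − t·n = (62, −18, −74) − 4·(3, −6, −22) = (50, 6, 14).

(50, 6, 14)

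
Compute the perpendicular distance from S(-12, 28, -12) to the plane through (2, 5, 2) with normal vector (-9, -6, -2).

16/11

The plane has equation n·(r − (2, 5, 2)) = 0, i.e. n·r = -52.
n = (-9, -6, -2); n·P − (-52) = 16; |n| = 11; distance = 16/11.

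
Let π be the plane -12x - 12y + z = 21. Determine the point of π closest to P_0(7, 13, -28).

n = (-12, -12, 1), |n|² = 289, and n·P_0 − 21 = -289.
t = -289/289 = -1, so the foot is P_0 − t·n = (7, 13, -28) − (-1)·(-12, -12, 1) = (-5, 1, -27).

(-5, 1, -27)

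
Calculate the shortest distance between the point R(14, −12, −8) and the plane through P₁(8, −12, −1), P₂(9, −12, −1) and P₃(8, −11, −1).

7

P₁P₂ = (1, 0, 0) and P₁P₃ = (0, 1, 0), so a normal is n = P₁P₂ × P₁P₃ = (0, 0, 1).
d = |1·(-8) − (-1)| / √(0 + 0 + 1) = |-7| / 1 = 7.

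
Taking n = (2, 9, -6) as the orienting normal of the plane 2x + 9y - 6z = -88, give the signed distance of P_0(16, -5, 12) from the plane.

n·P_0 − (-88) = 3.
|n| = 11, so the signed distance is 3/11.

3/11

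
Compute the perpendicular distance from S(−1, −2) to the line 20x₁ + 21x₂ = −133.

71/29

d = |20·(-1) + 21·(-2) − (-133)| / √(400 + 441) = |71|/29 = 71/29.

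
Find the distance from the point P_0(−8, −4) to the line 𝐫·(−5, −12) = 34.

54/13

d = |(-5)·(-8) + (-12)·(-4) − 34| / √(25 + 144) = |54|/13 = 54/13.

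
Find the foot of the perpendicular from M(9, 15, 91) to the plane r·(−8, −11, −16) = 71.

(-23, -29, 27)

n = (−8, −11, −16), |n|² = 441, and n·M − 71 = -1764.
t = -1764/441 = -4, so the foot is M − t·n = (9, 15, 91) − (-4)·(−8, −11, −16) = (−23, −29, 27).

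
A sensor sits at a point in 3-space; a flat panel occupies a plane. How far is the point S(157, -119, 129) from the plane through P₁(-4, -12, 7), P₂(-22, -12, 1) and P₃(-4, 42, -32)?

P₁P₂ = (-18, 0, -6) and P₁P₃ = (0, 54, -39), so a normal is n = P₁P₂ × P₁P₃ = (324, -702, -972).
Then n·(157, -119, 129) - 324 = 8694.
|n| = √(104976 + 492804 + 944784) = 1242, so the distance is |8694|/1242 = 7.

7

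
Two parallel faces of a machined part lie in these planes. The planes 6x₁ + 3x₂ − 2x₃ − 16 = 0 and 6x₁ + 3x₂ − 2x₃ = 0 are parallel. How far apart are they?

16/7

Both planes have normal n = (6, 3, −2), |n| = 7. Any point on the first plane is at distance |0 − 16|/|n| = 16/7 from the second.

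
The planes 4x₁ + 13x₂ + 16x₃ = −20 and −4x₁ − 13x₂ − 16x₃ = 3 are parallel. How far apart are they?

Divide the second equation by -1 to match normals: 4x₁ + 13x₂ + 16x₃ = -3.
With common normal n = (4, 13, 16) (|n| = 21), the distance is |(-20) − (-3)|/|n| = 17/21.

17/21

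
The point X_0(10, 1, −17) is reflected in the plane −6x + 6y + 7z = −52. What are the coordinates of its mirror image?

(-2, 13, -3)

With n = (−6, 6, 7), the signed offset is (n·X_0 − (-52))/|n|² = -121/121 = -1.
X_0' = X_0 − 2t·n = (10, 1, −17) − (-2)·(−6, 6, 7) = (−2, 13, −3).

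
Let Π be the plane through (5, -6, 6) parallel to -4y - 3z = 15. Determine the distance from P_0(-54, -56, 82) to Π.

Parallel planes share the normal n = (0, -4, -3); since (5, -6, 6) lies on the plane, its equation is -4y - 3z = 6.
Then n·(-54, -56, 82) - 6 = -28.
|n| = √(0 + 16 + 9) = 5, so the distance is |-28|/5 = 28/5.

28/5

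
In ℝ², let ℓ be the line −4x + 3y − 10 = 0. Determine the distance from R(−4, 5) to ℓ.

21/5

The normal to the line is n = (−4, 3) with |n| = 5.
|n·R − 10| = |31 − 10| = 21, so the distance is 21/5.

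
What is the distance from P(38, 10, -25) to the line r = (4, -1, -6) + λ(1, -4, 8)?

Direction vector d = (1, -4, 8).
AP = (34, 11, -19); AP·d = -162, |AP|² = 1638, |d|² = 81.
distance² = |AP|² − (AP·d)²/|d|² = 1638 − 26244/81 = 1314, so the distance is 3√146.

3√146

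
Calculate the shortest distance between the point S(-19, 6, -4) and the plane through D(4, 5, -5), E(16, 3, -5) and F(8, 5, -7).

15√41/41

DE = (12, -2, 0) and DF = (4, 0, -2), so a normal is n = DE × DF = (4, 24, 8).
n = (4, 24, 8); n·P − 96 = -60; |n| = 4√41; distance = 60/(4√41) = 15/√41.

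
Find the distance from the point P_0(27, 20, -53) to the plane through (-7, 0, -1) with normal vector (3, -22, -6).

26/23

The plane has equation n·(r − (-7, 0, -1)) = 0, i.e. n·r = -15.
n = (3, -22, -6); n·P − (-15) = -26; |n| = 23; distance = 26/23.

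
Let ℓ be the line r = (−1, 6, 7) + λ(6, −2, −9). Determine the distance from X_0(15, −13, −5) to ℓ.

√277

Direction vector d = (6, −2, −9).
AP = (16, −19, −12); AP·d = 242, |AP|² = 761, |d|² = 121.
distance² = |AP|² − (AP·d)²/|d|² = 761 − 58564/121 = 277, so the distance is √277.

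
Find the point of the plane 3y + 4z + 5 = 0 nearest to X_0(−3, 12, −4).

(-3, 9, -8)

The perpendicular from X_0 has direction n = (0, 3, 4): r = (−3, 12, −4) + μ(0, 3, 4).
Substitute into the plane: n·(X_0 + μn) = -5 gives 20 + 25μ = -5, so μ = -1.
Foot = (−3, 12, −4) + (-1)·(0, 3, 4) = (−3, 9, −8).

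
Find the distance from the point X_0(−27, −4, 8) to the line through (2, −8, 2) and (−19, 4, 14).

2√41

A direction vector is d = (−21, 12, 12).
AP = (−29, 4, 6), and AP × d = (−24, 222, −264).
|AP × d|² = 119556 and |d|² = 729, so the distance is √(119556/729) = √164 = 2√41.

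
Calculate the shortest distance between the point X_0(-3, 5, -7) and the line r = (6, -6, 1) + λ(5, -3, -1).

3√14

Direction vector d = (5, -3, -1).
AP = (-9, 11, -8), and AP × d = (-35, -49, -28).
|AP × d|² = 4410 and |d|² = 35, so the distance is √(4410/35) = √126 = 3√14.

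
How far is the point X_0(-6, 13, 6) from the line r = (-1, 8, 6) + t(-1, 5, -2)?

Direction vector d = (-1, 5, -2).
AP = (-5, 5, 0); AP·d = 30, |AP|² = 50, |d|² = 30.
distance² = |AP|² − (AP·d)²/|d|² = 50 − 900/30 = 20, so the distance is 2√5.

2√5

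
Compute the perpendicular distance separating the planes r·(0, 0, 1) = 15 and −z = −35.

20

Divide the second equation by -1 to match normals: z = 35.
Both planes have normal n = (0, 0, 1), |n| = 1. Any point on the first plane is at distance |35 − 15|/|n| = 20/1 = 20 from the second.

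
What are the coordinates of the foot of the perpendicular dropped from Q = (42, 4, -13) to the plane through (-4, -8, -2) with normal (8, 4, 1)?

The perpendicular from Q has direction n = (8, 4, 1): r = (42, 4, -13) + λ(8, 4, 1).
Substitute into the plane: n·(Q + λn) = -66 gives 339 + 81λ = -66, so λ = -5.
Foot = (42, 4, -13) + (-5)·(8, 4, 1) = (2, -16, -18).

(2, -16, -18)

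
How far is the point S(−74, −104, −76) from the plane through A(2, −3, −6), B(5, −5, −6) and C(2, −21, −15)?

AB = (3, −2, 0) and AC = (0, −18, −9), so a normal is n = AB × AC = (18, 27, −54).
d = |18·(-74) + 27·(-104) + (-54)·(-76) − 279| / √(324 + 729 + 2916) = |-315| / 63 = 5.

5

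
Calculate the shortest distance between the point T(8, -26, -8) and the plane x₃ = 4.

12

d = |1·(-8) − 4| / √(0 + 0 + 1) = |-12| / 1 = 12.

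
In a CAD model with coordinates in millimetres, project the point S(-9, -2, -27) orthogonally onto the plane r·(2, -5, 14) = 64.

n = (2, -5, 14), |n|² = 225, and n·S − 64 = -450.
t = -450/225 = -2, so the foot is S − t·n = (-9, -2, -27) − (-2)·(2, -5, 14) = (-5, -12, 1).

(-5, -12, 1)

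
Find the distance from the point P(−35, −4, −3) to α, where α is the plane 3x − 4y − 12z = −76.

Normal vector n = (3, −4, −12), and n·(−35, −4, −3) − (−76) = 23.
|n| = √(9 + 16 + 144) = 13, so the distance is |23|/13 = 23/13.

23/13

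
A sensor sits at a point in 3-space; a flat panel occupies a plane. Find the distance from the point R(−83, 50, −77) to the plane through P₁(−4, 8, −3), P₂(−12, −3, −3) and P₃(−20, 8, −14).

1

P₁P₂ = (−8, −11, 0) and P₁P₃ = (−16, 0, −11), so a normal is n = P₁P₂ × P₁P₃ = (121, −88, −176).
d = |121·(-83) + (-88)·50 + (-176)·(-77) − (-660)| / √(14641 + 7744 + 30976) = |-231| / 231 = 1.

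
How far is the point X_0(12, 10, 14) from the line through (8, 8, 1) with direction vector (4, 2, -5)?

12

Direction vector d = (4, 2, -5).
AP = (4, 2, 13), and AP × d = (-36, 72, 0).
|AP × d|² = 6480 and |d|² = 45, so the distance is √(6480/45) = √144 = 12.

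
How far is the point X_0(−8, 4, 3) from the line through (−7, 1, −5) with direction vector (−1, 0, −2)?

√29

Direction vector d = (−1, 0, −2).
AP = (−1, 3, 8), and AP × d = (−6, −10, 3).
|AP × d|² = 145 and |d|² = 5, so the distance is √(145/5) = √29.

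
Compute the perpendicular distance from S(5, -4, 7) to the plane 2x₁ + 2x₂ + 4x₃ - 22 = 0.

2√6/3

d = |2·5 + 2·(-4) + 4·7 − 22| / √(4 + 4 + 16) = |8| / (2√6) = 4/√6.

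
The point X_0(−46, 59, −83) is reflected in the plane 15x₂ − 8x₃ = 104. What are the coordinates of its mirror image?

(-46, -91, -3)

With n = (0, 15, −8), the signed offset is (n·X_0 − 104)/|n|² = 1445/289 = 5.
X_0' = X_0 − 2t·n = (−46, 59, −83) − 10·(0, 15, −8) = (−46, −91, −3).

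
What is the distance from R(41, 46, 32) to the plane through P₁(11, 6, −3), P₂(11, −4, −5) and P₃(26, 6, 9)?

P₁P₂ = (0, −10, −2) and P₁P₃ = (15, 0, 12), so a normal is n = P₁P₂ × P₁P₃ = (−120, −30, 150).
d = |(-120)·41 + (-30)·46 + 150·32 − (-1950)| / √(14400 + 900 + 22500) = |450| / (30√42) = 5√42/14.

15/√42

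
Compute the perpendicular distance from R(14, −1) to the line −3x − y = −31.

√10

The normal to the line is n = (−3, −1) with |n| = √10.
|n·R − (-31)| = |-41 − (-31)| = 10, so the distance is 10/√10 = √10.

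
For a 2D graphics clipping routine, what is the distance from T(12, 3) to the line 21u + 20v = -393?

The normal to the line is n = (21, 20) with |n| = 29.
|n·T − (-393)| = |312 − (-393)| = 705, so the distance is 705/29.

705/29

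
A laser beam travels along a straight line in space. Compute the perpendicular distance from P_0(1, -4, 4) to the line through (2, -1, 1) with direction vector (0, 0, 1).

Direction vector d = (0, 0, 1).
AP = (-1, -3, 3), and AP × d = (-3, 1, 0).
|AP × d|² = 10 and |d|² = 1, so the distance is √10.

√10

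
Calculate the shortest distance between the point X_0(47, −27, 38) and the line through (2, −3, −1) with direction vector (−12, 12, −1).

39

Direction vector d = (−12, 12, −1).
AP = (45, −24, 39), and AP × d = (−444, −423, 252).
|AP × d|² = 439569 and |d|² = 289, so the distance is √(439569/289) = √1521 = 39.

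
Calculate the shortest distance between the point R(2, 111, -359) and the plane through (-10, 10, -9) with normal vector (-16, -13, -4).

5

The plane has equation n·(r − (-10, 10, -9)) = 0, i.e. n·r = 66.
Then n·(2, 111, -359) - 66 = -105.
|n| = √(256 + 169 + 16) = 21, so the distance is |-105|/21 = 5.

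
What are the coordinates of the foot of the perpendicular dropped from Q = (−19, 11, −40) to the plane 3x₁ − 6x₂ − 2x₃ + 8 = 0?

(-118/7, 47/7, -290/7)

The perpendicular from Q has direction n = (3, −6, −2): r = (−19, 11, −40) + t(3, −6, −2).
Substitute into the plane: n·(Q + tn) = -8 gives -43 + 49t = -8, so t = 5/7.
Foot = (−19, 11, −40) + (5/7)·(3, −6, −2) = (−118/7, 47/7, −290/7).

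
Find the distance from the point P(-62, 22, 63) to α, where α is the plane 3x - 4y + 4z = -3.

19/√41

n = (3, -4, 4); n·P − (-3) = -19; |n| = √41; distance = 19/√41 = 19√41/41.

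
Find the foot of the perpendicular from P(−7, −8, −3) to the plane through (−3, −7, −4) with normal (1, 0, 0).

(-3, -8, -3)

n = (1, 0, 0), |n|² = 1, and n·P − (-3) = -4.
t = -4/1 = -4, so the foot is P − t·n = (−7, −8, −3) − (-4)·(1, 0, 0) = (−3, −8, −3).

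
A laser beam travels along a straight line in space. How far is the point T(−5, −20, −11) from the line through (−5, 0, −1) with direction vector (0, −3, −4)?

Direction vector d = (0, −3, −4).
AP = (0, −20, −10), and AP × d = (50, 0, 0).
|AP × d|² = 2500 and |d|² = 25, so the distance is √(2500/25) = √100 = 10.

10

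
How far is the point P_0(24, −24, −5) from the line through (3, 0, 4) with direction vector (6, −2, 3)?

3√73

Direction vector d = (6, −2, 3).
AP = (21, −24, −9), and AP × d = (−90, −117, 102).
|AP × d|² = 32193 and |d|² = 49, so the distance is √(32193/49) = √657 = 3√73.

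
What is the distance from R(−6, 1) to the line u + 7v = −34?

The normal to the line is n = (1, 7) with |n| = 5√2.
|n·R − (-34)| = |1 − (-34)| = 35, so the distance is 35/(5√2) = 7/√2.

7/√2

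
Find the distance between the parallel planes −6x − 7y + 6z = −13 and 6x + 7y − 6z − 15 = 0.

2/11

Divide the second equation by -1 to match normals: −6x − 7y + 6z = -15.
Both planes have normal n = (−6, −7, 6), |n| = 11. Any point on the first plane is at distance |(-15) − (-13)|/|n| = 2/11 from the second.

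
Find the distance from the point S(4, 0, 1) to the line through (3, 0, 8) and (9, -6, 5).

A direction vector is d = (6, -6, -3).
AP = (1, 0, -7); AP·d = 27, |AP|² = 50, |d|² = 81.
distance² = |AP|² − (AP·d)²/|d|² = 50 − 729/81 = 41, so the distance is √41.

√41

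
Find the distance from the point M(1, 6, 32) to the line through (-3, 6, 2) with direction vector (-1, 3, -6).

6√5

Direction vector d = (-1, 3, -6).
AP = (4, 0, 30), and AP × d = (-90, -6, 12).
|AP × d|² = 8280 and |d|² = 46, so the distance is √(8280/46) = √180 = 6√5.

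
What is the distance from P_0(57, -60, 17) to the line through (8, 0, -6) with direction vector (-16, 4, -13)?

√2561

Direction vector d = (-16, 4, -13).
AP = (49, -60, 23), and AP × d = (688, 269, -764).
|AP × d|² = 1129401 and |d|² = 441, so the distance is √(1129401/441) = √2561.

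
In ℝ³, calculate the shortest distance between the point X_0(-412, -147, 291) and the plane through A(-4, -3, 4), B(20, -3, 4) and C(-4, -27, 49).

8

AB = (24, 0, 0) and AC = (0, -24, 45), so a normal is n = AB × AC = (0, -1080, -576).
Then n·(-412, -147, 291) - 936 = -9792.
|n| = √(0 + 1166400 + 331776) = 1224, so the distance is |-9792|/1224 = 8.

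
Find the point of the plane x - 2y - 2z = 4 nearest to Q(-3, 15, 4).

n = (1, -2, -2), |n|² = 9, and n·Q − 4 = -45.
t = -45/9 = -5, so the foot is Q − t·n = (-3, 15, 4) − (-5)·(1, -2, -2) = (2, 5, -6).

(2, 5, -6)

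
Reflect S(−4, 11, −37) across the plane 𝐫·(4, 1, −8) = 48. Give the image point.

(-28, 5, 11)

With n = (4, 1, −8), the signed offset is (n·S − 48)/|n|² = 243/81 = 3.
S' = S − 2t·n = (−4, 11, −37) − 6·(4, 1, −8) = (−28, 5, 11).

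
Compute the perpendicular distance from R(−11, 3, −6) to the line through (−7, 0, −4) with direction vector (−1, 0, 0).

√13

Direction vector d = (−1, 0, 0).
AP = (−4, 3, −2), and AP × d = (0, 2, 3).
|AP × d|² = 13 and |d|² = 1, so the distance is √13.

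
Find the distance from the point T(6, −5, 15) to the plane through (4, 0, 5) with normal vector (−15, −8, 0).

10/17

The plane has equation n·(r − (4, 0, 5)) = 0, i.e. n·r = -60.
Then n·(6, −5, 15) − (−60) = 10.
|n| = √(225 + 64 + 0) = 17, so the distance is |10|/17 = 10/17.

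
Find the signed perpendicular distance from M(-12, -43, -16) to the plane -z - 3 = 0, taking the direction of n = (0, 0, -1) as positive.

13

n·M − 3 = 13.
|n| = 1, so the signed distance is 13/1 = 13.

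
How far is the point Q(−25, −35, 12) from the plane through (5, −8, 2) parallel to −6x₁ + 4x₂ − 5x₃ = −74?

Parallel planes share the normal n = (−6, 4, −5); since (5, −8, 2) lies on the plane, its equation is −6x₁ + 4x₂ − 5x₃ = -72.
d = |(-6)·(-25) + 4·(-35) + (-5)·12 − (-72)| / √(36 + 16 + 25) = |22| / √77 = 22/√77.

22/√77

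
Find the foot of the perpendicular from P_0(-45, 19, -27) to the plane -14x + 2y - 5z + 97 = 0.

The perpendicular from P_0 has direction n = (-14, 2, -5): r = (-45, 19, -27) + μ(-14, 2, -5).
Substitute into the plane: n·(P_0 + μn) = -97 gives 803 + 225μ = -97, so μ = -4.
Foot = (-45, 19, -27) + (-4)·(-14, 2, -5) = (11, 11, -7).

(11, 11, -7)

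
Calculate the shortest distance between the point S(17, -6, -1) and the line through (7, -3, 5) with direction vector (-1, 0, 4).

Direction vector d = (-1, 0, 4).
AP = (10, -3, -6), and AP × d = (-12, -34, -3).
|AP × d|² = 1309 and |d|² = 17, so the distance is √(1309/17) = √77.

√77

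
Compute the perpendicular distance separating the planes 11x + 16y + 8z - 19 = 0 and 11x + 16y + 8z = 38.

19/21

With common normal n = (11, 16, 8) (|n| = 21), the distance is |19 − 38|/|n| = 19/21.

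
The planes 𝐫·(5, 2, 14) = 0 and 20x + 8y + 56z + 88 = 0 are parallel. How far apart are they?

Divide the second equation by 4 to match normals: 5x + 2y + 14z = -22.
Both planes have normal n = (5, 2, 14), |n| = 15. Any point on the first plane is at distance |(-22) − 0|/|n| = 22/15 from the second.

22/15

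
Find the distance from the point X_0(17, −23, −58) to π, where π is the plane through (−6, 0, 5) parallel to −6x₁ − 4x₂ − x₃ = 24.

17√53/53

Parallel planes share the normal n = (−6, −4, −1); since (−6, 0, 5) lies on the plane, its equation is −6x₁ − 4x₂ − x₃ = 31.
Then n·(17, −23, −58) − 31 = 17.
|n| = √(36 + 16 + 1) = √53, so the distance is |17|/√53 = 17√53/53.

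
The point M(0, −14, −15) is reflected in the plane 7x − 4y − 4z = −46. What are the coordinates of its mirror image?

With n = (7, −4, −4), the signed offset is (n·M − (-46))/|n|² = 162/81 = 2.
M' = M − 2t·n = (0, −14, −15) − 4·(7, −4, −4) = (−28, 2, 1).

(-28, 2, 1)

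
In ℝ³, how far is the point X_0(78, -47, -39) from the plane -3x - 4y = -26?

4

d = |(-3)·78 + (-4)·(-47) − (-26)| / √(9 + 16 + 0) = |-20| / 5 = 4.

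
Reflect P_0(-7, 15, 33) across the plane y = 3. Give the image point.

With n = (0, 1, 0), the signed offset is (n·P_0 − 3)/|n|² = 12/1 = 12.
P_0' = P_0 − 2t·n = (-7, 15, 33) − 24·(0, 1, 0) = (-7, -9, 33).

(-7, -9, 33)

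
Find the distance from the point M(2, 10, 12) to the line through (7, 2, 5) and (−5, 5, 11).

3√6

A direction vector is d = (−12, 3, 6).
AP = (−5, 8, 7), and AP × d = (27, −54, 81).
|AP × d|² = 10206 and |d|² = 189, so the distance is √(10206/189) = √54 = 3√6.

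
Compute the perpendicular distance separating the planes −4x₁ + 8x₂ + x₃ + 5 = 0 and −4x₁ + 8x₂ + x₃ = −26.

With common normal n = (−4, 8, 1) (|n| = 9), the distance is |(-5) − (-26)|/|n| = 21/9 = 7/3.

7/3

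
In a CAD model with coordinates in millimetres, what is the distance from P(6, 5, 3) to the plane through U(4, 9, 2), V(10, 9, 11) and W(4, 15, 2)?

4√13/13

UV = (6, 0, 9) and UW = (0, 6, 0), so a normal is n = UV × UW = (−54, 0, 36).
Then n·(6, 5, 3) − (−144) = −72.
|n| = √(2916 + 0 + 1296) = 18√13, so the distance is |-72|/(18√13) = 4√13/13.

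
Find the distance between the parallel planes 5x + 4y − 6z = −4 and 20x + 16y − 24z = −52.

Divide the second equation by 4 to match normals: 5x + 4y − 6z = -13.
With common normal n = (5, 4, −6) (|n| = √77), the distance is |(-4) − (-13)|/|n| = 9/√77 = 9√77/77.

9√77/77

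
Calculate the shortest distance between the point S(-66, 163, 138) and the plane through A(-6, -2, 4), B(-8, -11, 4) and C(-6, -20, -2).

AB = (-2, -9, 0) and AC = (0, -18, -6), so a normal is n = AB × AC = (54, -12, 36).
Then n·(-66, 163, 138) - (-156) = -396.
|n| = √(2916 + 144 + 1296) = 66, so the distance is |-396|/66 = 6.

6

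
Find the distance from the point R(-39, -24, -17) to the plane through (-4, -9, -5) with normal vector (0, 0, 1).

12

The plane has equation n·(r − (-4, -9, -5)) = 0, i.e. n·r = -5.
Then n·(-39, -24, -17) - (-5) = -12.
|n| = √(0 + 0 + 1) = 1, so the distance is |-12|/1 = 12.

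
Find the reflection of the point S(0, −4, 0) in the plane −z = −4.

(0, -4, 8)

n = (0, 0, −1), |n|² = 1, n·S − (-4) = 4, so t = 4/1 = 4.
Foot F = S − 4·n = (0, −4, 4); the reflection is 2F − S = (0, −4, 8).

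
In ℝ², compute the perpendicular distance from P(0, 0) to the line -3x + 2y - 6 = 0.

6√13/13

d = |(-3)·0 + 2·0 − 6| / √(9 + 4) = |-6|/√13 = 6/√13.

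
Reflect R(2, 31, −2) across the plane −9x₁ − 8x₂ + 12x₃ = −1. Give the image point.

(-16, 15, 22)

n = (−9, −8, 12), |n|² = 289, n·R − (-1) = -289, so t = -289/289 = -1.
Foot F = R − (-1)·n = (−7, 23, 10); the reflection is 2F − R = (−16, 15, 22).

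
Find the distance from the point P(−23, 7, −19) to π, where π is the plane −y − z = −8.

10√2

n = (0, −1, −1); n·P − (-8) = 20; |n| = √2; distance = 20/√2 = 10√2.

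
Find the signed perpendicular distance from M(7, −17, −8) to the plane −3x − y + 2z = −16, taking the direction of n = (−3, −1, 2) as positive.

-4/√14

n·M − (-16) = -4.
|n| = √14, so the signed distance is -4/√14.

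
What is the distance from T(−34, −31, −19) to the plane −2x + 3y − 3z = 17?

15√22/22

Normal vector n = (−2, 3, −3), and n·(−34, −31, −19) − 17 = 15.
|n| = √(4 + 9 + 9) = √22, so the distance is |15|/√22 = 15/√22.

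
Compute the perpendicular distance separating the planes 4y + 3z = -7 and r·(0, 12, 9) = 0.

Divide the second equation by 3 to match normals: 4y + 3z = 0.
Both planes have normal n = (0, 4, 3), |n| = 5. Any point on the first plane is at distance |0 − (-7)|/|n| = 7/5 from the second.

7/5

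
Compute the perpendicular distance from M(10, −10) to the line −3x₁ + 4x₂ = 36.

The normal to the line is n = (−3, 4) with |n| = 5.
|n·M − 36| = |-70 − 36| = 106, so the distance is 106/5.

106/5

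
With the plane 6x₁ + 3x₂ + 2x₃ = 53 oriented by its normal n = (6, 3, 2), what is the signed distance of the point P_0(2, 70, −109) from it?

-7

n·P_0 − 53 = -49.
|n| = 7, so the signed distance is -49/7 = -7.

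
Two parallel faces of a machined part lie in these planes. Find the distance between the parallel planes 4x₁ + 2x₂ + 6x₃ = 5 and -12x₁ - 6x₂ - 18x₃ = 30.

Divide the second equation by -3 to match normals: 4x₁ + 2x₂ + 6x₃ = -10.
Both planes have normal n = (4, 2, 6), |n| = 2√14. Any point on the first plane is at distance |(-10) − 5|/|n| = 15/(2√14) from the second.

15/(2√14)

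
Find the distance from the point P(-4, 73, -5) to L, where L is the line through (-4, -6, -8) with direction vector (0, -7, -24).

Direction vector d = (0, -7, -24).
AP = (0, 79, 3); AP·d = -625, |AP|² = 6250, |d|² = 625.
distance² = |AP|² − (AP·d)²/|d|² = 6250 − 390625/625 = 5625, so the distance is 75.

75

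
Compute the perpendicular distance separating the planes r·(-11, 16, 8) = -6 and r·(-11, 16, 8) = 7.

With common normal n = (-11, 16, 8) (|n| = 21), the distance is |(-6) − 7|/|n| = 13/21.

13/21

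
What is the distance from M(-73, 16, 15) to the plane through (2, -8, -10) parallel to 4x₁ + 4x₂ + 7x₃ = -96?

29/9

Parallel planes share the normal n = (4, 4, 7); since (2, -8, -10) lies on the plane, its equation is 4x₁ + 4x₂ + 7x₃ = -94.
d = |4·(-73) + 4·16 + 7·15 − (-94)| / √(16 + 16 + 49) = |-29| / 9 = 29/9.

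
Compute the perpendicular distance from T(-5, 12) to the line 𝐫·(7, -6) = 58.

d = |7·(-5) + (-6)·12 − 58| / √(49 + 36) = |-165|/√85 = 33√85/17.

33√85/17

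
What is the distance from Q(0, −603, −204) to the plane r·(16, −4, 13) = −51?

9

n = (16, −4, 13); n·P − (-51) = -189; |n| = 21; distance = 189/21 = 9.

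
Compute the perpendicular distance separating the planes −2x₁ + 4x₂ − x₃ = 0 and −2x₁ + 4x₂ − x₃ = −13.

With common normal n = (−2, 4, −1) (|n| = √21), the distance is |0 − (-13)|/|n| = 13/√21 = 13√21/21.

13√21/21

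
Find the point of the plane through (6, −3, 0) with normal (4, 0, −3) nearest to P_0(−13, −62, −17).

The perpendicular from P_0 has direction n = (4, 0, −3): r = (−13, −62, −17) + λ(4, 0, −3).
Substitute into the plane: n·(P_0 + λn) = 24 gives -1 + 25λ = 24, so λ = 1.
Foot = (−13, −62, −17) + 1·(4, 0, −3) = (−9, −62, −20).

(-9, -62, -20)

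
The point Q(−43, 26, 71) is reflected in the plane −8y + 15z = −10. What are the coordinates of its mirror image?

With n = (0, −8, 15), the signed offset is (n·Q − (-10))/|n|² = 867/289 = 3.
Q' = Q − 2t·n = (−43, 26, 71) − 6·(0, −8, 15) = (−43, 74, −19).

(-43, 74, -19)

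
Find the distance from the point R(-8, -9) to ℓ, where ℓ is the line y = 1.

10

d = |0·(-8) + 1·(-9) − 1| / √(0 + 1) = |-10|/1 = 10.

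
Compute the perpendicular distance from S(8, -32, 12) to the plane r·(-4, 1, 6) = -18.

26/√53

Normal vector n = (-4, 1, 6), and n·(8, -32, 12) - (-18) = 26.
|n| = √(16 + 1 + 36) = √53, so the distance is |26|/√53 = 26/√53.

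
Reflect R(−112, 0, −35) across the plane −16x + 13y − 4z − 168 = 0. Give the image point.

With n = (−16, 13, −4), the signed offset is (n·R − 168)/|n|² = 1764/441 = 4.
R' = R − 2t·n = (−112, 0, −35) − 8·(−16, 13, −4) = (16, −104, −3).

(16, -104, -3)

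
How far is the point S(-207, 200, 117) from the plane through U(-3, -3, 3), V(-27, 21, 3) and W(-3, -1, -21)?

6

UV = (-24, 24, 0) and UW = (0, 2, -24), so a normal is n = UV × UW = (-576, -576, -48).
n = (-576, -576, -48); n·P − 3312 = -4896; |n| = 816; distance = 4896/816 = 6.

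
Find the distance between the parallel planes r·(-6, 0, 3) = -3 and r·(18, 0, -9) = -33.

14/(3√5)

Divide the second equation by -3 to match normals: -6x + 3z = 11.
With common normal n = (-6, 0, 3) (|n| = 3√5), the distance is |(-3) − 11|/|n| = 14/(3√5).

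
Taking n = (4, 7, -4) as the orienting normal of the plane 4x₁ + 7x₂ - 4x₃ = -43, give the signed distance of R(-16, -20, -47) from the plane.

3

n·R − (-43) = 27.
|n| = 9, so the signed distance is 27/9 = 3.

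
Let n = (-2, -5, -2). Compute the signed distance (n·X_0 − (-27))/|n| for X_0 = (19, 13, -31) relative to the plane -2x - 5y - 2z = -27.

n·X_0 − (-27) = -14.
|n| = √33, so the signed distance is -14/√33.

-14/√33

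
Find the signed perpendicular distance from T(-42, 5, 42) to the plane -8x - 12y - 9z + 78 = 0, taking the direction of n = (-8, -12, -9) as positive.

n·T − (-78) = -24.
|n| = 17, so the signed distance is -24/17.

-24/17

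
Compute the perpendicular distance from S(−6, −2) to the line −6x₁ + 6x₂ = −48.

6√2

The normal to the line is n = (−6, 6) with |n| = 6√2.
|n·S − (-48)| = |24 − (-48)| = 72, so the distance is 72/(6√2) = 6√2.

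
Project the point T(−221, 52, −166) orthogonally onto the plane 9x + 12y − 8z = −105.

(-3793/17, 836/17, -2790/17)

The perpendicular from T has direction n = (9, 12, −8): r = (−221, 52, −166) + t(9, 12, −8).
Substitute into the plane: n·(T + tn) = -105 gives -37 + 289t = -105, so t = -4/17.
Foot = (−221, 52, −166) + (-4/17)·(9, 12, −8) = (−3793/17, 836/17, −2790/17).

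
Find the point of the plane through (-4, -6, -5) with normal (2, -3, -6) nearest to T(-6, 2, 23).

(2, -10, -1)

The perpendicular from T has direction n = (2, -3, -6): r = (-6, 2, 23) + λ(2, -3, -6).
Substitute into the plane: n·(T + λn) = 40 gives -156 + 49λ = 40, so λ = 4.
Foot = (-6, 2, 23) + 4·(2, -3, -6) = (2, -10, -1).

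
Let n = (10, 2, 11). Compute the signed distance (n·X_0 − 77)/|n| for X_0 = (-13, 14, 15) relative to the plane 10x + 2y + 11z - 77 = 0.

n·X_0 − 77 = -14.
|n| = 15, so the signed distance is -14/15.

-14/15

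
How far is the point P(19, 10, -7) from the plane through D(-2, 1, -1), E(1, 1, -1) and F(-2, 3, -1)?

DE = (3, 0, 0) and DF = (0, 2, 0), so a normal is n = DE × DF = (0, 0, 6).
Then n·(19, 10, -7) - (-6) = -36.
|n| = √(0 + 0 + 36) = 6, so the distance is |-36|/6 = 6.

6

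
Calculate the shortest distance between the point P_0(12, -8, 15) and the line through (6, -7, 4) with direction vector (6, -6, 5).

√61

Direction vector d = (6, -6, 5).
AP = (6, -1, 11); AP·d = 97, |AP|² = 158, |d|² = 97.
distance² = |AP|² − (AP·d)²/|d|² = 158 − 9409/97 = 61, so the distance is √61.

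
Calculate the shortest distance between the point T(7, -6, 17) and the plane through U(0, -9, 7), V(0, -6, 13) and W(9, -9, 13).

2/7

UV = (0, 3, 6) and UW = (9, 0, 6), so a normal is n = UV × UW = (18, 54, -27).
n = (18, 54, -27); n·P − (-675) = 18; |n| = 63; distance = 18/63 = 2/7.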